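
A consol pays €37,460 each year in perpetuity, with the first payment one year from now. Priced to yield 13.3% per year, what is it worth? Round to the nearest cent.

€281,654.14

PV = C/r = 37460/0.133 = 281,654.1353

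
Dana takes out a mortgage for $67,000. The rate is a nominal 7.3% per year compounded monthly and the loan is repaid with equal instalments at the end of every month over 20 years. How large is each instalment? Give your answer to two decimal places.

Periodic rate i = 0.073/12 = 0.00608333; n = 20 × 12 = 240 periods.
PMT = 67000 / ( [1 − (1+0.00608333)^(−240)] / 0.00608333 ) = 67000 / 126.038514 = 531.5835

$531.58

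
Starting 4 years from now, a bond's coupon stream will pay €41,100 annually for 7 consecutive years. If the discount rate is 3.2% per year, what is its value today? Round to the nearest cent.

Value one period before first payment (t=3): 41100 × [1 − (1+0.032)^(−7)] / 0.032 = 41100 × 6.183590 = 254,145.5450
Discount back 3 years: 254,145.5450 × (1+0.032)^(−3) = 254,145.5450 × 0.909831 = 231,229.5901

€231,229.59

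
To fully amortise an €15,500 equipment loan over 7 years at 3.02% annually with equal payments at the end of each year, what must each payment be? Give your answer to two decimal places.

€2,489.72

Annuity-PV factor = 6.225590; PMT = 15500 / 6.225590 = 2,489.7241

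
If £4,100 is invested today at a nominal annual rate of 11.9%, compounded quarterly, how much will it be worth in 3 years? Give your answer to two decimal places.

Periodic rate i = 0.119/4 = 0.02975; n = 3 × 4 = 12 periods.
FV = PV·(1+i)^n = 4,100 × 1.421614 = 5,828.6163

£5,828.62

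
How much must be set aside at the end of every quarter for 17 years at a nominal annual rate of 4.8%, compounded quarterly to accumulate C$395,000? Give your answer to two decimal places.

C$3,790.55

Periodic rate i = 0.048/4 = 0.012; n = 17 × 4 = 68 periods.
FV-annuity factor = 104.206534; PMT = 395000 / 104.206534 = 3,790.5493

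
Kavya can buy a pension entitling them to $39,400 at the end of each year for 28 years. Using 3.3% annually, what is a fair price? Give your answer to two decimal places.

$712,908.16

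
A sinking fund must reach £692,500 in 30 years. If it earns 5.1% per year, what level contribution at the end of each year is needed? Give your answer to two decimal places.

£10,245.43

PMT = 692500 / ( [(1+0.051)^30 − 1] / 0.051 ) = 692500 / 67.591117 = 10,245.4292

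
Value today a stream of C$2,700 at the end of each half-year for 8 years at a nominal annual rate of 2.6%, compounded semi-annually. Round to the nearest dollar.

i = 0.026/2 = 0.013 per half-year; n = 8·2 = 16.
Annuity factor a(16|0.013) = 14.361812; PV = 2700 × 14.361812 = 38,776.8921

C$38,777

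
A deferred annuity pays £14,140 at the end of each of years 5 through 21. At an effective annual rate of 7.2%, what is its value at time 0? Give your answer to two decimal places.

£103,102.71

Value one period before first payment (t=4): 14140 × [1 − (1+0.072)^(−17)] / 0.072 = 14140 × 9.629413 = 136,159.9014
PV₀ = 136,159.9014 / (1+0.072)^4 = 136,159.9014 / 1.320624 = 103,102.7115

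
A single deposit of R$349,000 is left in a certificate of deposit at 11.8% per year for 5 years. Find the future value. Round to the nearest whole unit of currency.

FV = 349,000 × (1 + 0.118)^5 = 609,585.2427

R$609,585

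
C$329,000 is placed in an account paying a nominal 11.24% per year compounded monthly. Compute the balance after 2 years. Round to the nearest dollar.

With 12 periods per year: i = 0.00936667, n = 24.
FV = PV·(1+i)^n = 329,000 × 1.250763 = 411,501.0064

C$411,501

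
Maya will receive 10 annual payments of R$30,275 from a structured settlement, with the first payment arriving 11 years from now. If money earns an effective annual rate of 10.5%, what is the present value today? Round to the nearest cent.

R$67,093.52

Value one period before first payment (t=10): 30275 × [1 − (1+0.105)^(−10)] / 0.105 = 30275 × 6.014773 = 182,097.2447
PV₀ = 182,097.2447 / (1+0.105)^10 = 182,097.2447 / 2.714081 = 67,093.5226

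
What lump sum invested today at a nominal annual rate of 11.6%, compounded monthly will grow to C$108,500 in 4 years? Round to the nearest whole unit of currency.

C$68,373

i = 0.116/12 = 0.00966667 per month; n = 4·12 = 48.
Discount factor = (1+0.00966667)^(−48) = 0.630166; PV = 108,500 × 0.630166 = 68,373.0329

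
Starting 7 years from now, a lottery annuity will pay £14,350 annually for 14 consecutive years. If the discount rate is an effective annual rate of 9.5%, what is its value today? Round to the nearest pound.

£63,033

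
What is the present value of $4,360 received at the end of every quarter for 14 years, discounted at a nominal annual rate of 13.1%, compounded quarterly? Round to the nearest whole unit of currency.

$111,225

Periodic rate i = 0.131/4 = 0.03275; n = 14 × 4 = 56 periods.
Annuity factor a(56|0.03275) = 25.510263; PV = 4360 × 25.510263 = 111,224.7446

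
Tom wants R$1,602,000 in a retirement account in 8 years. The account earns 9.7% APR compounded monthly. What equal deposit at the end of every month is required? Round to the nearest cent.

R$11,105.95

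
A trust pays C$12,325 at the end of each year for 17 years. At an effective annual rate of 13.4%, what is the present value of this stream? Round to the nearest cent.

Annuity factor a(17|0.134) = 6.582706; PV = 12325 × 6.582706 = 81,131.8466

C$81,131.85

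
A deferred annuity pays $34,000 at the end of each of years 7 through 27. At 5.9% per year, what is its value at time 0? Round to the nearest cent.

$285,970.96

Value one period before first payment (t=6): 34000 × [1 − (1+0.059)^(−21)] / 0.059 = 34000 × 11.863662 = 403,364.5179
Discount back 6 years: 403,364.5179 × (1+0.059)^(−6) = 403,364.5179 × 0.708964 = 285,970.9592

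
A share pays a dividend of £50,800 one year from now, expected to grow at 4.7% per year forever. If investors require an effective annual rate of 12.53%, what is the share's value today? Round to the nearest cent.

£648,786.72

PV = D₁/(r − g) = 50800/(0.1253 − 0.047) = 648,786.7178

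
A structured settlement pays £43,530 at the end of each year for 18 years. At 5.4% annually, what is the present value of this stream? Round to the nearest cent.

PV = 43530 × [1 − (1+0.054)^(−18)] / 0.054 = 43530 × 11.332717 = 493,313.1514

£493,313.15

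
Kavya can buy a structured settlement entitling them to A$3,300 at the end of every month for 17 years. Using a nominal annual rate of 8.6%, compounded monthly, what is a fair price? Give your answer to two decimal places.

With 12 periods per year: i = 0.00716667, n = 204.
PV = 3300 × [1 − (1+0.00716667)^(−204)] / 0.00716667 = 3300 × 107.025507 = 353,184.1723

A$353,184.17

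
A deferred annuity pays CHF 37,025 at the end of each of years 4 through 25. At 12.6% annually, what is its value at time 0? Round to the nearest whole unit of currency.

PV at t=3 (ordinary 22-year annuity): 37025 × a(22|0.126) = 37025 × 7.353352 = 272,257.8497
PV₀ = 272,257.8497 / (1+0.126)^3 = 272,257.8497 / 1.427628 = 190,706.3871

CHF 190,706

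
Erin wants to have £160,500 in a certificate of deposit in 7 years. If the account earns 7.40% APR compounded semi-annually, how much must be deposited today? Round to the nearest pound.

i = 0.074/2 = 0.037 per half-year; n = 7·2 = 14.
PV = FV·(1+i)^(−n) = 160,500 × 0.601309 = 96,510.0293

£96,510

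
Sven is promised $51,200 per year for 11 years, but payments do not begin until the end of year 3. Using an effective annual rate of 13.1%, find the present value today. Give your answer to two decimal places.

$226,660.53

PV at t=2 (ordinary 11-year annuity): 51200 × a(11|0.131) = 51200 × 5.662799 = 289,935.3163
Discount back 2 years: 289,935.3163 × (1+0.131)^(−2) = 289,935.3163 × 0.781762 = 226,660.5348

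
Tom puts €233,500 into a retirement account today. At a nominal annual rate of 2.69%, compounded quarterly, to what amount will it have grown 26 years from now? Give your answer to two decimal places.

Periodic rate i = 0.0269/4 = 0.006725; n = 26 × 4 = 104 periods.
233,500 × (1+0.006725)^104 = 233,500 × 2.007838 = 468,830.2841

€468,830.28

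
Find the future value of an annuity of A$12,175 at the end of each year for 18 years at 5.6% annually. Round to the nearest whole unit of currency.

A$362,327

FV = PMT · [(1+i)^n − 1] / i = 12175 · 29.759909 = 362,326.8886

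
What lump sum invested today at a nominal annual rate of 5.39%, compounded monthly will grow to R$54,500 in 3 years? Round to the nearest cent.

R$46,379.74

i = 0.0539/12 = 0.00449167 per month; n = 3·12 = 36.
Discount factor = (1+0.00449167)^(−36) = 0.851004; PV = 54,500 × 0.851004 = 46,379.7420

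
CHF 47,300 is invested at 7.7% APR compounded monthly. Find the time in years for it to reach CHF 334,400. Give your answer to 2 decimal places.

Periodic rate i = 0.077/12 = 0.00641667.
n = ln(334400/47300) / ln(1+0.00641667) = ln(7.06977) / 0.006396 = 305.7812 months
= 305.7812/12 years

25.48 years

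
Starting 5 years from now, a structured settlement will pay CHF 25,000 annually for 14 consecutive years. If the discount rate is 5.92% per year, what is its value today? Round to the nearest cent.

CHF 185,537.13

PV at t=4 (ordinary 14-year annuity): 25000 × a(14|0.0592) = 25000 × 9.341201 = 233,530.0283
PV₀ = 233,530.0283 / (1+0.0592)^4 = 233,530.0283 / 1.258670 = 185,537.1339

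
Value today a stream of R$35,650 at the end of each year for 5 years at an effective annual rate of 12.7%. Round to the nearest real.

R$126,313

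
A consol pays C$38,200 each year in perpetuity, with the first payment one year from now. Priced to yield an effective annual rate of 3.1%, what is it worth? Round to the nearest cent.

PV = C/r = 38200/0.031 = 1,232,258.0645

C$1,232,258.06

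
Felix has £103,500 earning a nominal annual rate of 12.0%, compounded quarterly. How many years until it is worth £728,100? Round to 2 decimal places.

Periodic rate i = 0.12/4 = 0.03.
(1+i)^n = 728100/103500 = 7.03478, so n = ln 7.03478 / ln 1.03 = 65.9995 quarters
= 65.9995/4 years

16.50 years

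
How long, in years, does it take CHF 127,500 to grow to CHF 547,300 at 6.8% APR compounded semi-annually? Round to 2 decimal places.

Periodic rate i = 0.068/2 = 0.034.
n = ln(547300/127500) / ln(1+0.034) = ln(4.29255) / 0.033435 = 43.5738 half-years
= 43.5738/2 years

21.79 years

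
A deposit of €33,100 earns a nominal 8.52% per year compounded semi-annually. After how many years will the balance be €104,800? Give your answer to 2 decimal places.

13.81 years

Periodic rate i = 0.0852/2 = 0.0426.
n = ln(104800/33100) / ln(1+0.0426) = ln(3.16616) / 0.041718 = 27.6267 half-years
= 27.6267/2 years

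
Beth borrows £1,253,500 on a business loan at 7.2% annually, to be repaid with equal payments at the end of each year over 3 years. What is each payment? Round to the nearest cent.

£479,394.63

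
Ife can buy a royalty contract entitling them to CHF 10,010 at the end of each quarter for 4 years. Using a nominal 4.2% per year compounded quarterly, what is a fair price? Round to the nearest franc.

i = 0.042/4 = 0.0105 per quarter; n = 4·4 = 16.
PV = 10010 × [1 − (1+0.0105)^(−16)] / 0.0105 = 10010 × 14.657659 = 146,723.1645

CHF 146,723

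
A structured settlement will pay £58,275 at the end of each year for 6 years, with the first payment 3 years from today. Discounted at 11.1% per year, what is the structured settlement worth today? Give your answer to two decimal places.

£199,158.90

PV at t=2 (ordinary 6-year annuity): 58275 × a(6|0.111) = 58275 × 4.218379 = 245,826.0125
Discount back 2 years: 245,826.0125 × (1+0.111)^(−2) = 245,826.0125 × 0.810162 = 199,158.8999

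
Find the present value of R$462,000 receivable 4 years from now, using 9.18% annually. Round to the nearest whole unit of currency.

R$325,139

PV = FV·(1+i)^(−n) = 462,000 × 0.703765 = 325,139.4118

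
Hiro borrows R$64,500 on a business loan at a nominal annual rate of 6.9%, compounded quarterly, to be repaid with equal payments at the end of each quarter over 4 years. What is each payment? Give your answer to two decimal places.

R$4,647.57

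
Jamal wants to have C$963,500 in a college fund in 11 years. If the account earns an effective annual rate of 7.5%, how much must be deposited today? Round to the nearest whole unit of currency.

Discount factor = (1+0.075)^(−11) = 0.451343; PV = 963,500 × 0.451343 = 434,869.1627

C$434,869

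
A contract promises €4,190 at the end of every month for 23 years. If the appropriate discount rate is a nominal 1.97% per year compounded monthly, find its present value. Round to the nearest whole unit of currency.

€929,310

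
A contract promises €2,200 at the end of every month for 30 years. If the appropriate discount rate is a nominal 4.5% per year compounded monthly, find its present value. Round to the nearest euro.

i = 0.045/12 = 0.00375 per month; n = 30·12 = 360.
PV = PMT · [1 − (1+i)^(−n)] / i = 2200 · 197.361159 = 434,194.5498

€434,195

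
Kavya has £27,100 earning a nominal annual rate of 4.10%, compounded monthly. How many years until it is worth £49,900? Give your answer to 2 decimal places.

Periodic rate i = 0.041/12 = 0.00341667.
n = ln(49900/27100) / ln(1+0.00341667) = ln(1.84133) / 0.003411 = 178.9843 months
= 178.9843/12 years

14.92 years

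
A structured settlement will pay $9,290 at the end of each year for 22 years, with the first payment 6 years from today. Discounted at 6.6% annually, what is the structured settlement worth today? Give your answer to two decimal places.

Value one period before first payment (t=5): 9290 × [1 − (1+0.066)^(−22)] / 0.066 = 9290 × 11.437894 = 106,258.0381
PV₀ = 106,258.0381 / (1+0.066)^5 = 106,258.0381 / 1.376531 = 77,192.6178

$77,192.62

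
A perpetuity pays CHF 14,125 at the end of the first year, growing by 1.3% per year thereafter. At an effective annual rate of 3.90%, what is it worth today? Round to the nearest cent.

CHF 543,269.23

PV = PMT / (i − g) = 14125 / (0.039 − 0.013) = 14125 / 0.026000 = 543,269.2308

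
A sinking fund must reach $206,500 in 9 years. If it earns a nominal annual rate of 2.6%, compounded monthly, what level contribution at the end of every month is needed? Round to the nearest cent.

With 12 periods per year: i = 0.00216667, n = 108.
PMT = 206500 / ( [(1+0.00216667)^108 − 1] / 0.00216667 ) = 206500 / 121.534459 = 1,699.1066

$1,699.11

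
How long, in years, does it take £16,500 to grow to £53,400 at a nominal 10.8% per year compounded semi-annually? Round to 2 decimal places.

Periodic rate i = 0.108/2 = 0.054.
(1+i)^n = 53400/16500 = 3.23636, so n = ln 3.23636 / ln 1.054 = 22.3312 half-years
= 22.3312/2 years

11.17 years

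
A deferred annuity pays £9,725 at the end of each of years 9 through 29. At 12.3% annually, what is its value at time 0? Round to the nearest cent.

£28,521.85

PV at t=8 (ordinary 21-year annuity): 9725 × a(21|0.123) = 9725 × 7.418671 = 72,146.5777
PV₀ = 72,146.5777 / (1+0.123)^8 = 72,146.5777 / 2.529520 = 28,521.8496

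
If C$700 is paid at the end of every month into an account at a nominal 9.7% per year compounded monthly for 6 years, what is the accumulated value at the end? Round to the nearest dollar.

C$68,017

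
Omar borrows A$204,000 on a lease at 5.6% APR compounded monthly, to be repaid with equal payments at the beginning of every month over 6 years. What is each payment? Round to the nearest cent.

A$3,326.96

Periodic rate i = 0.056/12 = 0.00466667; n = 6 × 12 = 72 periods.
Annuity-PV factor × (1+i) = 61.317279; PMT = 204000 / 61.317279 = 3,326.9578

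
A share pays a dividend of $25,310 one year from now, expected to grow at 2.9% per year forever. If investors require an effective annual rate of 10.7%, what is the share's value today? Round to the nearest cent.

$324,487.18

PV = D₁/(r − g) = 25310/(0.107 − 0.029) = 324,487.1795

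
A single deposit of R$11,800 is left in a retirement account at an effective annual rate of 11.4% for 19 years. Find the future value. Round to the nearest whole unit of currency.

R$91,770

FV = 11,800 × (1 + 0.114)^19 = 91,769.9792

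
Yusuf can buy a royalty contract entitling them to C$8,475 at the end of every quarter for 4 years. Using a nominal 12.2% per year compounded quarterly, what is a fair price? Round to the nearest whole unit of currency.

C$106,050

With 4 periods per year: i = 0.0305, n = 16.
PV = 8475 × [1 − (1+0.0305)^(−16)] / 0.0305 = 8475 × 12.513222 = 106,049.5587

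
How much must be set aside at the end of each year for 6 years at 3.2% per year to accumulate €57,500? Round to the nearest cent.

€8,844.82

PMT = 57500 / ( [(1+0.032)^6 − 1] / 0.032 ) = 57500 / 6.500978 = 8,844.8233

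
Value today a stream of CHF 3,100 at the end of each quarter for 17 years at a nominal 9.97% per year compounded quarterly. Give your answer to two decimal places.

CHF 101,056.55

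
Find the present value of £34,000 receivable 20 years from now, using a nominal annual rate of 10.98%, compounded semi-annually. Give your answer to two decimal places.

£4,008.92

i = 0.1098/2 = 0.0549 per half-year; n = 20·2 = 40.
Discount factor = (1+0.0549)^(−40) = 0.117909; PV = 34,000 × 0.117909 = 4,008.9185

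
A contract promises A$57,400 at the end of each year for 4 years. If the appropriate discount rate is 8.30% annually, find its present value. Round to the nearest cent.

A$188,853.43

Annuity factor a(4|0.083) = 3.290129; PV = 57400 × 3.290129 = 188,853.4301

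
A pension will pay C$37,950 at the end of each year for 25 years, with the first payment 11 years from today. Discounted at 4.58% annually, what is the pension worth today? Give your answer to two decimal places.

Value one period before first payment (t=10): 37950 × [1 − (1+0.0458)^(−25)] / 0.0458 = 37950 × 14.706867 = 558,125.6051
PV₀ = 558,125.6051 / (1+0.0458)^10 = 558,125.6051 / 1.564899 = 356,652.7460

C$356,652.75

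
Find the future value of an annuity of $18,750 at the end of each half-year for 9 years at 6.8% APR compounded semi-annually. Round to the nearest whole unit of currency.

i = 0.068/2 = 0.034 per half-year; n = 9·2 = 18.
Accumulation factor s(18|0.034) = 24.277911; FV = 18750 × 24.277911 = 455,210.8309

$455,211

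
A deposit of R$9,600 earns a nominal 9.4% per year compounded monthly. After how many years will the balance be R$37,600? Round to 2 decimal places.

Periodic rate i = 0.094/12 = 0.00783333.
(1+i)^n = 37600/9600 = 3.91667, so n = ln 3.91667 / ln 1.00783 = 174.9678 months
= 174.9678/12 years

14.58 years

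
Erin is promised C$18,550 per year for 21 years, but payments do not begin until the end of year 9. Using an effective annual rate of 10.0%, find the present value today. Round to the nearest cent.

PV at t=8 (ordinary 21-year annuity): 18550 × a(21|0.1) = 18550 × 8.648694 = 160,433.2791
PV₀ = 160,433.2791 / (1+0.1)^8 = 160,433.2791 / 2.143589 = 74,843.3087

C$74,843.31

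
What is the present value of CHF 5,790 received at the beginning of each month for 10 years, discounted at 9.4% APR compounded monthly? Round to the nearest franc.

CHF 452,877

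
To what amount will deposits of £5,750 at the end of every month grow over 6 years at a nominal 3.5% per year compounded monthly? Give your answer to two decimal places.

i = 0.035/12 = 0.00291667 per month; n = 6·12 = 72.
FV = PMT · [(1+i)^n − 1] / i = 5750 · 79.988927 = 459,936.3295

£459,936.33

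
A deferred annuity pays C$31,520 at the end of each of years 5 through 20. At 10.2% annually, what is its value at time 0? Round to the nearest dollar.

Value one period before first payment (t=4): 31520 × [1 − (1+0.102)^(−16)] / 0.102 = 31520 × 7.731423 = 243,694.4414
Discount back 4 years: 243,694.4414 × (1+0.102)^(−4) = 243,694.4414 × 0.678069 = 165,241.5443

C$165,242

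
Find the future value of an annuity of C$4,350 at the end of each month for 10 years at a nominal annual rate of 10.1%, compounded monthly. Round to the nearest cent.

Periodic rate i = 0.101/12 = 0.00841667; n = 10 × 12 = 120 periods.
FV = PMT · [(1+i)^n − 1] / i = 4350 · 206.022253 = 896,196.7999

C$896,196.80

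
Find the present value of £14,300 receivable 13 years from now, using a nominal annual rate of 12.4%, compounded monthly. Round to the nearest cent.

i = 0.124/12 = 0.0103333 per month; n = 13·12 = 156.
PV = 14,300 / (1 + 0.0103333)^156 = 14,300 / 4.971533 = 2,876.3763

£2,876.38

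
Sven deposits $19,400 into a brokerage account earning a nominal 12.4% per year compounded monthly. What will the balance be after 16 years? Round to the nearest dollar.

Periodic rate i = 0.124/12 = 0.0103333; n = 16 × 12 = 192 periods.
FV = 19,400 × (1 + 0.0103333)^192 = 139,643.4617

$139,643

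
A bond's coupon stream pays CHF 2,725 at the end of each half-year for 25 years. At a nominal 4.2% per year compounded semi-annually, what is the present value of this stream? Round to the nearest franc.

With 2 periods per year: i = 0.021, n = 50.
Annuity factor a(50|0.021) = 30.773172; PV = 2725 × 30.773172 = 83,856.8925

CHF 83,857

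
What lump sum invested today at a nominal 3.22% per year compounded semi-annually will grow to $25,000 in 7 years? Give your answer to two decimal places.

i = 0.0322/2 = 0.0161 per half-year; n = 7·2 = 14.
PV = FV·(1+i)^(−n) = 25,000 × 0.799631 = 19,990.7777

$19,990.78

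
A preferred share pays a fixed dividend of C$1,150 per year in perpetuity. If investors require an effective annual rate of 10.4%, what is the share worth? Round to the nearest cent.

C$11,057.69

PV = PMT / i = 1150 / 0.104 = 11,057.6923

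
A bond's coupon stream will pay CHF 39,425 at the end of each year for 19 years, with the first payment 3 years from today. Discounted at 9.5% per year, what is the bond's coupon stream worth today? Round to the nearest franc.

CHF 284,405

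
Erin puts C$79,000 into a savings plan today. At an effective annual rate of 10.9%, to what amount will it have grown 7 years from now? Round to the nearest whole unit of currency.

C$162,985

FV = 79,000 × (1 + 0.109)^7 = 162,985.1041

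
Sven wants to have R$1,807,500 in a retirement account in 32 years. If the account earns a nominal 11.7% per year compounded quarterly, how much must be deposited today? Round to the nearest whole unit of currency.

Periodic rate i = 0.117/4 = 0.02925; n = 32 × 4 = 128 periods.
PV = FV·(1+i)^(−n) = 1,807,500 × 0.024965 = 45,123.8576

R$45,124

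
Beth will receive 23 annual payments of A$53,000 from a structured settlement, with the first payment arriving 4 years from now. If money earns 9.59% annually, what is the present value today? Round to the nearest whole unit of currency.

Value one period before first payment (t=3): 53000 × [1 − (1+0.0959)^(−23)] / 0.0959 = 53000 × 9.158562 = 485,403.8083
PV₀ = 485,403.8083 / (1+0.0959)^3 = 485,403.8083 / 1.316172 = 368,799.5636

A$368,800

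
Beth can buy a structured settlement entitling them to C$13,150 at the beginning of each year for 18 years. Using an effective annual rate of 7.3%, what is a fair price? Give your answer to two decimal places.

C$138,910.94

Annuity factor a(18|0.073) × (1+i) = 10.563570; PV = 13150 × 10.563570 = 138,910.9409
(Beginning-of-period payments → annuity-due factor ×(1+i).)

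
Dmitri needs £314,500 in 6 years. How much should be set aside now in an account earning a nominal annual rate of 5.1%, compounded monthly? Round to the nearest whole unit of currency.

£231,744

With 12 periods per year: i = 0.00425, n = 72.
Discount factor = (1+0.00425)^(−72) = 0.736864; PV = 314,500 × 0.736864 = 231,743.8089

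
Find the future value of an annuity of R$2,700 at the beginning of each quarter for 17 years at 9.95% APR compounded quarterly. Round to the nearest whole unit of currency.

R$480,173

Periodic rate i = 0.0995/4 = 0.024875; n = 17 × 4 = 68 periods.
FV = 2700 × [(1+0.024875)^68 − 1] / 0.024875 × (1+i) = 2700 × 177.841789 = 480,172.8304
(annuity-due: payments at period start, so ×(1+i).)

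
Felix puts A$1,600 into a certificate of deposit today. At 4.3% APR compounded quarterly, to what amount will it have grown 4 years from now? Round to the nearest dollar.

A$1,899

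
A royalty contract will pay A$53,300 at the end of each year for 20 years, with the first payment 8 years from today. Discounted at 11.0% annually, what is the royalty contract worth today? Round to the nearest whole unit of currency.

PV at t=7 (ordinary 20-year annuity): 53300 × a(20|0.11) = 53300 × 7.963328 = 424,445.3887
Discount back 7 years: 424,445.3887 × (1+0.11)^(−7) = 424,445.3887 × 0.481658 = 204,437.6914

A$204,438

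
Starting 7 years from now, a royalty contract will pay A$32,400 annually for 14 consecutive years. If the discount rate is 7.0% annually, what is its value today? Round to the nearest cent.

A$188,810.18

Value one period before first payment (t=6): 32400 × [1 − (1+0.07)^(−14)] / 0.07 = 32400 × 8.745468 = 283,353.1627
PV₀ = 283,353.1627 / (1+0.07)^6 = 283,353.1627 / 1.500730 = 188,810.1766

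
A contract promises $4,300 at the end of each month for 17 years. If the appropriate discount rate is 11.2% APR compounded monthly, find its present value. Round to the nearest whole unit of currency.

$391,472

With 12 periods per year: i = 0.00933333, n = 204.
PV = 4300 × [1 − (1+0.00933333)^(−204)] / 0.00933333 = 4300 × 91.040052 = 391,472.2237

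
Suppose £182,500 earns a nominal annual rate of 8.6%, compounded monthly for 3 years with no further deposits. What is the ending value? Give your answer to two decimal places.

£235,999.59

Periodic rate i = 0.086/12 = 0.00716667; n = 3 × 12 = 36 periods.
FV = 182,500 × (1 + 0.00716667)^36 = 235,999.5897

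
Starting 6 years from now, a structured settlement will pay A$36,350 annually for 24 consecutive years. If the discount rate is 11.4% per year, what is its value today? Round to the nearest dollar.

PV at t=5 (ordinary 24-year annuity): 36350 × a(24|0.114) = 36350 × 8.114498 = 294,962.0108
Discount back 5 years: 294,962.0108 × (1+0.114)^(−5) = 294,962.0108 × 0.582873 = 171,925.4347

A$171,925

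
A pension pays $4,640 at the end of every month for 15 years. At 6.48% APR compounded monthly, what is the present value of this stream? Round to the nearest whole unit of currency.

Periodic rate i = 0.0648/12 = 0.0054; n = 15 × 12 = 180 periods.
PV = 4640 × [1 − (1+0.0054)^(−180)] / 0.0054 = 4640 × 114.941437 = 533,328.2660

$533,328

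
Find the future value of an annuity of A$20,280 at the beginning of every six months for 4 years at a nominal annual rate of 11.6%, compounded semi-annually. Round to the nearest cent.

i = 0.116/2 = 0.058 per half-year; n = 4·2 = 8.
Accumulation factor s(8|0.058) × (1+i) = 10.396643; FV = 20280 × 10.396643 = 210,843.9102
(Beginning-of-period payments → annuity-due factor ×(1+i).)

A$210,843.91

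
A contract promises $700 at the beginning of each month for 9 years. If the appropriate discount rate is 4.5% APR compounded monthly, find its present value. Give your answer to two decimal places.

Periodic rate i = 0.045/12 = 0.00375; n = 9 × 12 = 108 periods.
PV = 700 × [1 − (1+0.00375)^(−108)] / 0.00375 × (1+i) = 700 × 89.003924 = 62,302.7471
(annuity-due: payments at period start, so ×(1+i).)

$62,302.75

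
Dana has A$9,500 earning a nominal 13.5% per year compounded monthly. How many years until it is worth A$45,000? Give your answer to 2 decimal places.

Periodic rate i = 0.135/12 = 0.01125.
n = ln(45000/9500) / ln(1+0.01125) = ln(4.73684) / 0.011187 = 139.0314 months
= 139.0314/12 years

11.59 years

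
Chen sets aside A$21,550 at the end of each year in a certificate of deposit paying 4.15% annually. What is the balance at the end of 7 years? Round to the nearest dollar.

FV = PMT · [(1+i)^n − 1] / i = 21550 · 7.934343 = 170,985.1019

A$170,985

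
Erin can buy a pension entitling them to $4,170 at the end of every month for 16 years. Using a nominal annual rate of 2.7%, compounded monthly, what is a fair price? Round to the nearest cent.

i = 0.027/12 = 0.00225 per month; n = 16·12 = 192.
PV = PMT · [1 − (1+i)^(−n)] / i = 4170 · 155.766890 = 649,547.9333

$649,547.93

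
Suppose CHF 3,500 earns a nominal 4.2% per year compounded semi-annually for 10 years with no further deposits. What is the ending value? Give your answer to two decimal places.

CHF 5,303.75

With 2 periods per year: i = 0.021, n = 20.
3,500 × (1+0.021)^20 = 3,500 × 1.515357 = 5,303.7481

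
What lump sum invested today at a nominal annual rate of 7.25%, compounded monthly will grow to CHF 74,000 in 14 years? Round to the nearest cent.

With 12 periods per year: i = 0.00604167, n = 168.
PV = FV·(1+i)^(−n) = 74,000 × 0.363511 = 26,899.8025

CHF 26,899.80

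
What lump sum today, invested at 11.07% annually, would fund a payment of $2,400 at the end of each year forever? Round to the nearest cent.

PV = PMT / i = 2400 / 0.1107 = 21,680.2168

$21,680.22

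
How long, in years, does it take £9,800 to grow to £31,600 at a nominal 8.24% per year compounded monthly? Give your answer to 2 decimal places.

14.26 years

Periodic rate i = 0.0824/12 = 0.00686667.
(1+i)^n = 31600/9800 = 3.22449, so n = ln 3.22449 / ln 1.00687 = 171.0859 months
= 171.0859/12 years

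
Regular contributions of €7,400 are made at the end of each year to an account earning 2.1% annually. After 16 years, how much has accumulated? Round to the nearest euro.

€139,007

FV = 7400 × [(1+0.021)^16 − 1] / 0.021 = 7400 × 18.784698 = 139,006.7669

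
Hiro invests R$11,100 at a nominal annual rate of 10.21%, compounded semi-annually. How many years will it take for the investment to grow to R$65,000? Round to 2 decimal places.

Periodic rate i = 0.1021/2 = 0.05105.
(1+i)^n = 65000/11100 = 5.85586, so n = ln 5.85586 / ln 1.05105 = 35.4982 half-years
= 35.4982/2 years

17.75 years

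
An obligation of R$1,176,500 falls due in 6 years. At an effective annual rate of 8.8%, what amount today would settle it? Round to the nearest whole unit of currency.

Discount factor = (1+0.088)^(−6) = 0.602874; PV = 1,176,500 × 0.602874 = 709,281.3807

R$709,281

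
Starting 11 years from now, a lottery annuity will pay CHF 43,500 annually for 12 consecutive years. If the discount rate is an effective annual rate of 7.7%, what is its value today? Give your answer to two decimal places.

CHF 158,583.05

Value one period before first payment (t=10): 43500 × [1 − (1+0.077)^(−12)] / 0.077 = 43500 × 7.654636 = 332,976.6715
PV₀ = 332,976.6715 / (1+0.077)^10 = 332,976.6715 / 2.099699 = 158,583.0531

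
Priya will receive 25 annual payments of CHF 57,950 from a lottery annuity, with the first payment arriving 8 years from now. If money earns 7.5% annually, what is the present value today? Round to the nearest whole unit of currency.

CHF 389,359

Value one period before first payment (t=7): 57950 × [1 − (1+0.075)^(−25)] / 0.075 = 57950 × 11.146946 = 645,965.5126
Discount back 7 years: 645,965.5126 × (1+0.075)^(−7) = 645,965.5126 × 0.602755 = 389,358.8785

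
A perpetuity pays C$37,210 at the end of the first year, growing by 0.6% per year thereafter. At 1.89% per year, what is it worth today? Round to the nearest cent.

C$2,884,496.12

PV = D₁/(r − g) = 37210/(0.0189 − 0.006) = 2,884,496.1240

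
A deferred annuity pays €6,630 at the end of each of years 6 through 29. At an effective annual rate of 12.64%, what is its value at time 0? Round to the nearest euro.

€27,265

PV at t=5 (ordinary 24-year annuity): 6630 × a(24|0.1264) = 6630 × 7.456792 = 49,438.5330
PV₀ = 49,438.5330 / (1+0.1264)^5 = 49,438.5330 / 1.813273 = 27,264.8032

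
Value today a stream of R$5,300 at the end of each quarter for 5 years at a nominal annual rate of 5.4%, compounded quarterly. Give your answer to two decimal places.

R$92,353.64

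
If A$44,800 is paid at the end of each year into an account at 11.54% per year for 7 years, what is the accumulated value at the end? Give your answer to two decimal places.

FV = 44800 × [(1+0.1154)^7 − 1] / 0.1154 = 44800 × 9.947159 = 445,632.7014

A$445,632.70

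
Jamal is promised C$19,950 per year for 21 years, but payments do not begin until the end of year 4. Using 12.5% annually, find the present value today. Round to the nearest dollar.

PV at t=3 (ordinary 21-year annuity): 19950 × a(21|0.125) = 19950 × 7.325647 = 146,146.6663
Discount back 3 years: 146,146.6663 × (1+0.125)^(−3) = 146,146.6663 × 0.702332 = 102,643.4748

C$102,643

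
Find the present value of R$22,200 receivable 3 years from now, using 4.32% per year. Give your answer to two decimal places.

Discount factor = (1+0.0432)^(−3) = 0.880840; PV = 22,200 × 0.880840 = 19,554.6587

R$19,554.66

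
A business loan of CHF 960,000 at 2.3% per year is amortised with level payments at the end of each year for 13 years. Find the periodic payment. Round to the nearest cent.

Annuity-PV factor = 11.127170; PMT = 960000 / 11.127170 = 86,275.3041

CHF 86,275.30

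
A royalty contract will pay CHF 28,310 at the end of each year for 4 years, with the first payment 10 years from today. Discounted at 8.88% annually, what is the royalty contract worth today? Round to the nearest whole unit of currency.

CHF 42,762

PV at t=9 (ordinary 4-year annuity): 28310 × a(4|0.0888) = 28310 × 3.248272 = 91,958.5674
Discount back 9 years: 91,958.5674 × (1+0.0888)^(−9) = 91,958.5674 × 0.465015 = 42,762.1160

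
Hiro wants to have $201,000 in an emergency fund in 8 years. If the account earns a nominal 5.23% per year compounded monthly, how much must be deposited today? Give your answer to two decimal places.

$132,398.20

i = 0.0523/12 = 0.00435833 per month; n = 8·12 = 96.
PV = 201,000 / (1 + 0.00435833)^96 = 201,000 / 1.518148 = 132,398.1977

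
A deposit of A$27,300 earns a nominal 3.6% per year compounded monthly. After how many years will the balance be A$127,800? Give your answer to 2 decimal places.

Periodic rate i = 0.036/12 = 0.003.
(1+i)^n = 127800/27300 = 4.68132, so n = ln 4.68132 / ln 1.003 = 515.2980 months
= 515.2980/12 years

42.94 years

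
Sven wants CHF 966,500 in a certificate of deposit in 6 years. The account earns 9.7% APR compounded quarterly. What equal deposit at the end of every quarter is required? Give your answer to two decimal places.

With 4 periods per year: i = 0.02425, n = 24.
FV-annuity factor = 32.050672; PMT = 966500 / 32.050672 = 30,155.3737

CHF 30,155.37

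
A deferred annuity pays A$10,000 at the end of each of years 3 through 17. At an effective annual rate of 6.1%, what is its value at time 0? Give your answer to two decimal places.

A$85,714.87

Value one period before first payment (t=2): 10000 × [1 − (1+0.061)^(−15)] / 0.061 = 10000 × 9.649103 = 96,491.0339
Discount back 2 years: 96,491.0339 × (1+0.061)^(−2) = 96,491.0339 × 0.888320 = 85,714.8742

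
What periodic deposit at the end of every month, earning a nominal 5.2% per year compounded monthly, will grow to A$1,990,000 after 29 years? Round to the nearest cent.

With 12 periods per year: i = 0.00433333, n = 348.
PMT = 1.99e+06 / ( [(1+0.00433333)^348 − 1] / 0.00433333 ) = 1.99e+06 / 808.382780 = 2,461.7051

A$2,461.71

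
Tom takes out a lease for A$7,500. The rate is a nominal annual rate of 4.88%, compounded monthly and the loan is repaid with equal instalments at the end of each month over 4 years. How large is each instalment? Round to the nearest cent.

Periodic rate i = 0.0488/12 = 0.00406667; n = 4 × 12 = 48 periods.
PMT = 7500 / ( [1 − (1+0.00406667)^(−48)] / 0.00406667 ) = 7500 / 43.525620 = 172.3123

A$172.31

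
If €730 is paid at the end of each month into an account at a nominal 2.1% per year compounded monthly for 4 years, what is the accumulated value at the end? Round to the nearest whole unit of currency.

€36,520

i = 0.021/12 = 0.00175 per month; n = 4·12 = 48.
Accumulation factor s(48|0.00175) = 50.028028; FV = 730 × 50.028028 = 36,520.4605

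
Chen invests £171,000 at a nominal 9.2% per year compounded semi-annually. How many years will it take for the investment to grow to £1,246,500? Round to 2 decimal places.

Periodic rate i = 0.092/2 = 0.046.
(1+i)^n = 1.2465e+06/171000 = 7.28947, so n = ln 7.28947 / ln 1.046 = 44.1691 half-years
= 44.1691/2 years

22.08 years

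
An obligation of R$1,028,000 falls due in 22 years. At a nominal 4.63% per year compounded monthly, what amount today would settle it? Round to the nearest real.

R$371,939

i = 0.0463/12 = 0.00385833 per month; n = 22·12 = 264.
PV = 1,028,000 / (1 + 0.00385833)^264 = 1,028,000 / 2.763892 = 371,939.2205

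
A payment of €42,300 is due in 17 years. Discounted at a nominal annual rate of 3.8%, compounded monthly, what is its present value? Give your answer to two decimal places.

€22,193.68

i = 0.038/12 = 0.00316667 per month; n = 17·12 = 204.
Discount factor = (1+0.00316667)^(−204) = 0.524673; PV = 42,300 × 0.524673 = 22,193.6845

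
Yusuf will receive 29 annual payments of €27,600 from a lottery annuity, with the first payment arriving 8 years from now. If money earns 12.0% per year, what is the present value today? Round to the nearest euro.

PV at t=7 (ordinary 29-year annuity): 27600 × a(29|0.12) = 27600 × 8.021806 = 221,401.8468
Discount back 7 years: 221,401.8468 × (1+0.12)^(−7) = 221,401.8468 × 0.452349 = 100,150.9517

€100,151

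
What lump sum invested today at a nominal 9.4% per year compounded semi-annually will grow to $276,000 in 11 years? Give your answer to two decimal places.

i = 0.094/2 = 0.047 per half-year; n = 11·2 = 22.
Discount factor = (1+0.047)^(−22) = 0.364060; PV = 276,000 × 0.364060 = 100,480.5689

$100,480.57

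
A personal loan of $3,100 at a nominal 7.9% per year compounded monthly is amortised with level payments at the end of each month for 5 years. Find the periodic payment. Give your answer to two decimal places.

$62.71

Periodic rate i = 0.079/12 = 0.00658333; n = 5 × 12 = 60 periods.
Annuity-PV factor = 49.435032; PMT = 3100 / 49.435032 = 62.7086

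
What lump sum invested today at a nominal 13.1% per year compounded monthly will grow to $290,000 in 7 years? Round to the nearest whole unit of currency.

$116,495

Periodic rate i = 0.131/12 = 0.0109167; n = 7 × 12 = 84 periods.
PV = 290,000 / (1 + 0.0109167)^84 = 290,000 / 2.489373 = 116,495.2015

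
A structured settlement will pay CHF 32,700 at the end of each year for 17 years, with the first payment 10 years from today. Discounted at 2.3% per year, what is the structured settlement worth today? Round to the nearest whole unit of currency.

PV at t=9 (ordinary 17-year annuity): 32700 × a(17|0.023) = 32700 × 13.939900 = 455,834.7324
Discount back 9 years: 455,834.7324 × (1+0.023)^(−9) = 455,834.7324 × 0.814928 = 371,472.5353

CHF 371,473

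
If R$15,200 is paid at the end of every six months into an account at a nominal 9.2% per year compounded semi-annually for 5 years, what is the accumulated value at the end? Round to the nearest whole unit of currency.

R$187,652

With 2 periods per year: i = 0.046, n = 10.
Accumulation factor s(10|0.046) = 12.345533; FV = 15200 × 12.345533 = 187,652.1060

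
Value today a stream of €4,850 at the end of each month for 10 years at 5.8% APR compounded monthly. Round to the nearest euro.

€440,834

With 12 periods per year: i = 0.00483333, n = 120.
Annuity factor a(120|0.00483333) = 90.893548; PV = 4850 × 90.893548 = 440,833.7079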